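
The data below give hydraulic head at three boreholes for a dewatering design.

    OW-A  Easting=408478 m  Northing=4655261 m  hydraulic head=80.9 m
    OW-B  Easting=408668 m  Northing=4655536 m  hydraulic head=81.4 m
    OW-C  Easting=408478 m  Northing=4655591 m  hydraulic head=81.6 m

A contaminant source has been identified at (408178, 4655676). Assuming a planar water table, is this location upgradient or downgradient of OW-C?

upgradient

With h = a·x + b·y + c and OW-A as origin, the differences give:
  190·a + 275·b = +0.5
  0·a + 330·b = +0.7
Eliminate b (×330 and ×275, subtract): 62700·a = -27.50 → a = ∂h/∂x = -0.0004386
Back-substitute: b = ∂h/∂y = +0.002121.
Head at (408178, 4655676) = 80.9 + (-0.0004386)·(-300) + (+0.002121)·(415) = 81.91 m.
That is higher than the 81.6 m at OW-C, so the point is upgradient.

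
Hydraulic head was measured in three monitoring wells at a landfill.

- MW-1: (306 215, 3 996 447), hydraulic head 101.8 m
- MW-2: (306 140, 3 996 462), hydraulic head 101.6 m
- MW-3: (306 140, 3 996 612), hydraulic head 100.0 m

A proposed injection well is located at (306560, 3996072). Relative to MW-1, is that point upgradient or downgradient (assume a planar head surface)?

Taking MW-1 as reference: MW-2−MW-1 = (-75, 15, -0.2); MW-3−MW-1 = (-75, 165, -1.8).
Solve a·Δx + b·Δy = Δh: det = (-75)·165 − (-75)·15 = -11250.
∂h/∂x = [(-0.2)·165 − (-1.8)·15] / -11250 = +0.0005333
∂h/∂y = [(-75)·(-1.8) − (-75)·(-0.2)] / -11250 = -0.01067
Head at (306560, 3996072) = 101.8 + (+0.0005333)·(345) + (-0.01067)·(-375) = 105.98 m.
That is higher than the 101.8 m at MW-1, so the point is upgradient.

upgradient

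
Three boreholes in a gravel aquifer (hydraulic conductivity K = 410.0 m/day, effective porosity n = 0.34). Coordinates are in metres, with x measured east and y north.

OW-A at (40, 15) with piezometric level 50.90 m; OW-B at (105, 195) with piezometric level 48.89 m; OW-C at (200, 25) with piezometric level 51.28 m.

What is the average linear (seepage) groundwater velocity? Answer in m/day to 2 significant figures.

15 m/day

Three-point gradient (reference OW-A): Δ to OW-B = (65, 180, -2.01), Δ to OW-C = (160, 10, +0.38).
∂h/∂x = +0.003144, ∂h/∂y = -0.01230 (det = -28150).
|∇h| = √(0.003144² + -0.01230²) = 0.0127
Seepage velocity v = K·i/n = 410.0 × 0.0127 / 0.34 = 15.31 m/day.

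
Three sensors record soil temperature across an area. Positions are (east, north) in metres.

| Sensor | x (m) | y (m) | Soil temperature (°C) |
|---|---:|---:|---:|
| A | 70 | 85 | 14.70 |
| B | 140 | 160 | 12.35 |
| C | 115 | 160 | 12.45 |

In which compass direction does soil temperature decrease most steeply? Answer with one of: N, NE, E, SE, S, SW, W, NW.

N

Differences from A: to B (Δx, Δy, Δh) = (70, 75, -2.35); to C = (45, 75, -2.25).
Determinant of the coordinate differences = 70·75 − 45·75 = 1875.
∂T/∂x = [(-2.35)·75 − (-2.25)·75] / 1875 = -0.004000
∂T/∂y = [70·(-2.25) − 45·(-2.35)] / 1875 = -0.02760
Steepest decrease is along −∇f = (+0.004000 E, +0.02760 N) → north.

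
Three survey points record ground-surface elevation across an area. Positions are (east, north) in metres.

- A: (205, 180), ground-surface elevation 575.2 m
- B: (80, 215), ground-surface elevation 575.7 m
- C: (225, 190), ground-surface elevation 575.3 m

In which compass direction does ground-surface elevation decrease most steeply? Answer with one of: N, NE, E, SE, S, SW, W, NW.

S

Three-point gradient (reference A): Δ to B = (-125, 35, +0.5), Δ to C = (20, 10, +0.1).
∂z/∂x = -0.0007692, ∂z/∂y = +0.01154 (det = -1950).
Steepest decrease is along −∇f = (+0.0007692 E, -0.01154 N) → south.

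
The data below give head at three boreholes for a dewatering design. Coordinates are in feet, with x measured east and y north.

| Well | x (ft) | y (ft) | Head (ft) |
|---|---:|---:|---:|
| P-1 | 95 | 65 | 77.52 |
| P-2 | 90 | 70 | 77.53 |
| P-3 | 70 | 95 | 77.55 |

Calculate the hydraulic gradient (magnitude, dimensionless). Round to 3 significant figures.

With h = a·x + b·y + c and P-1 as origin, the differences give:
  (-5)·a + 5·b = +0.01
  (-25)·a + 30·b = +0.03
Eliminate b (×30 and ×5, subtract): -25·a = 0.150 → a = ∂h/∂x = -0.006000
Back-substitute: b = ∂h/∂y = -0.004000.
|∇h| = √(-0.006000² + -0.004000²) = 0.007211

0.00721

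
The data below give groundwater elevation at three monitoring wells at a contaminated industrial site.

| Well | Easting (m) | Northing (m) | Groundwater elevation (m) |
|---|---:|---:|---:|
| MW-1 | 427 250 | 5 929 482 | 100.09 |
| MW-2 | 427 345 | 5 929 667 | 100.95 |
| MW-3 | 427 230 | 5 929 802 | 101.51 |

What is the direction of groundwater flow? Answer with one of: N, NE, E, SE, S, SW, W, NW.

Differences from MW-1: to MW-2 (Δx, Δy, Δh) = (95, 185, +0.86); to MW-3 = (-20, 320, +1.42).
Determinant of the coordinate differences = 95·320 − (-20)·185 = 34100.
∂h/∂x = [(+0.86)·320 − (+1.42)·185] / 34100 = +0.0003666
∂h/∂y = [95·(+1.42) − (-20)·(+0.86)] / 34100 = +0.004460
Flow = −∇h = (-0.0003666 east, -0.004460 north), which points south.

S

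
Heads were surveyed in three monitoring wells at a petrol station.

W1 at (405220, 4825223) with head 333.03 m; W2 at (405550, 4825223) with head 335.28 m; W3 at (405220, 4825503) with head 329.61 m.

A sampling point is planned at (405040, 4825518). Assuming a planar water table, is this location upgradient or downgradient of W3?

∂h/∂x = (335.28 − 333.03) / (405550 − 405220) = +0.006818
∂h/∂y = (329.61 − 333.03) / (4825503 − 4825223) = -0.01221
Head at (405040, 4825518) = 333.03 + (+0.006818)·(-180) + (-0.01221)·(295) = 328.20 m.
That is lower than the 329.61 m at W3, so the point is downgradient.

downgradient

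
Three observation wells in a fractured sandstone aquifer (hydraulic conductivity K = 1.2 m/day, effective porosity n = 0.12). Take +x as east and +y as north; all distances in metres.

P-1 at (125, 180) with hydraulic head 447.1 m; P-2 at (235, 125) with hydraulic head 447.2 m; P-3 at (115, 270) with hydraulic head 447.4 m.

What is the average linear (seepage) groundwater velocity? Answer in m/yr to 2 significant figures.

With h = a·x + b·y + c and P-1 as origin, the differences give:
  110·a + (-55)·b = +0.1
  (-10)·a + 90·b = +0.3
Eliminate b (×90 and ×(-55), subtract): 9350·a = 25.50 → a = ∂h/∂x = +0.002727
Back-substitute: b = ∂h/∂y = +0.003636.
|∇h| = √(0.002727² + 0.003636²) = 0.004545
Seepage velocity v = K·i/n = 1.2 × 0.004545 / 0.12 = 0.04545 m/day = 16.6 m/yr.

17 m/yr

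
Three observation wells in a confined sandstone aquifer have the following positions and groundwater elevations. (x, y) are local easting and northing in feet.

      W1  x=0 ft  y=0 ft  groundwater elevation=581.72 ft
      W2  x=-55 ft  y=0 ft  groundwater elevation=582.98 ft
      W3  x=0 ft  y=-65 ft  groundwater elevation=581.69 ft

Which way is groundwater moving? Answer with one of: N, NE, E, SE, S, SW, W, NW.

E

∂h/∂x = (582.98 − 581.72) / (-55 − 0) = -0.02291
∂h/∂y = (581.69 − 581.72) / (-65 − 0) = +0.0004615
Flow = −∇h = (+0.02291 east, -0.0004615 north), which points east.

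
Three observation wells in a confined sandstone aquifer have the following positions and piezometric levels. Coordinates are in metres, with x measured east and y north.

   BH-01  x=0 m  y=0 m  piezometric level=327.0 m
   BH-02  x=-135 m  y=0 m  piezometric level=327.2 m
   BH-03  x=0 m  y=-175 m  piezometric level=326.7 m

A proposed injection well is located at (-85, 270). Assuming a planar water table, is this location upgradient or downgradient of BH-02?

upgradient

∂h/∂x = (327.2 − 327.0) / (-135 − 0) = -0.001481
∂h/∂y = (326.7 − 327.0) / (-175 − 0) = +0.001714
Head at (-85, 270) = 327.0 + (-0.001481)·(-85) + (+0.001714)·(270) = 327.59 m.
That is higher than the 327.2 m at BH-02, so the point is upgradient.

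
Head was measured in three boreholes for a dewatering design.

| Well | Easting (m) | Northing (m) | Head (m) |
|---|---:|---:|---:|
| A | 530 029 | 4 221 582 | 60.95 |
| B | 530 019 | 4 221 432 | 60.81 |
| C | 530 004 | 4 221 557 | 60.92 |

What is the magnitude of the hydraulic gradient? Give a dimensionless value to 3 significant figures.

0.000958

Three-point gradient (reference A): Δ to B = (-10, -150, -0.14), Δ to C = (-25, -25, -0.03).
∂h/∂x = +0.0002857, ∂h/∂y = +0.0009143 (det = -3500).
|∇h| = √(0.0002857² + 0.0009143²) = 0.0009579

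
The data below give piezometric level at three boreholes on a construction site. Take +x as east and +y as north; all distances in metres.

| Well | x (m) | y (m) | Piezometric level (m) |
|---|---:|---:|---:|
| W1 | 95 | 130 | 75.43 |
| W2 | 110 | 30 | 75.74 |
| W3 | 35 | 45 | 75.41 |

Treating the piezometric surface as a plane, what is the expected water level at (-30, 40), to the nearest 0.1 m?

Differences from W1: to W2 (Δx, Δy, Δh) = (15, -100, +0.31); to W3 = (-60, -85, -0.02).
Solve a·Δx + b·Δy = Δh: det = 15·(-85) − (-60)·(-100) = -7275.
∂h/∂x = [(+0.31)·(-85) − (-0.02)·(-100)] / -7275 = +0.003897
∂h/∂y = [15·(-0.02) − (-60)·(+0.31)] / -7275 = -0.002515
h(-30, 40) = 75.43 + (+0.003897)·(-125) + (-0.002515)·(-90) = 75.43 -0.487 +0.226 = 75.169 m.

75.2 m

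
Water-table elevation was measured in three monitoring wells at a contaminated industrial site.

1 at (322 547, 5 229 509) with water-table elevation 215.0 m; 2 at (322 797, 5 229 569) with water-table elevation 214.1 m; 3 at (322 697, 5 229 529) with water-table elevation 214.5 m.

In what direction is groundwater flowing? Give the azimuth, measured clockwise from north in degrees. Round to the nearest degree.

Differences from 1: to 2 (Δx, Δy, Δh) = (250, 60, -0.9); to 3 = (150, 20, -0.5).
Solve a·Δx + b·Δy = Δh: det = 250·20 − 150·60 = -4000.
∂h/∂x = [(-0.9)·20 − (-0.5)·60] / -4000 = -0.003000
∂h/∂y = [250·(-0.5) − 150·(-0.9)] / -4000 = -0.002500
Flow direction (−∇h) has components (+0.003000 E, +0.002500 N).
Azimuth = atan2(E, N) = atan2(+0.003000, +0.002500) = 50.2° ≈ 050°.

050°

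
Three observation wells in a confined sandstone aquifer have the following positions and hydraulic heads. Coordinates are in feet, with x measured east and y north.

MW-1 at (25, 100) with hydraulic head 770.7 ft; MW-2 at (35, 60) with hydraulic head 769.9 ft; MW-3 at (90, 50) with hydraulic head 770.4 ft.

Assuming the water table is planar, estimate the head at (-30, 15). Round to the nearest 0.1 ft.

Differences from MW-1: to MW-2 (Δx, Δy, Δh) = (10, -40, -0.8); to MW-3 = (65, -50, -0.3).
Solve a·Δx + b·Δy = Δh: det = 10·(-50) − 65·(-40) = 2100.
∂h/∂x = [(-0.8)·(-50) − (-0.3)·(-40)] / 2100 = +0.01333
∂h/∂y = [10·(-0.3) − 65·(-0.8)] / 2100 = +0.02333
h(-30, 15) = 770.7 + (+0.01333)·(-55) + (+0.02333)·(-85) = 770.7 -0.733 -1.983 = 767.983 ft.

768.0 ft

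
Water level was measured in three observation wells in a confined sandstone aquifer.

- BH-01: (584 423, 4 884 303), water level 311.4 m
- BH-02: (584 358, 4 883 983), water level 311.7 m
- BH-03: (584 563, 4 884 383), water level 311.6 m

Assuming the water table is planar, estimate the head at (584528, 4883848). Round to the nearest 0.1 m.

Differences from BH-01: to BH-02 (Δx, Δy, Δh) = (-65, -320, +0.3); to BH-03 = (140, 80, +0.2).
Determinant of the coordinate differences = (-65)·80 − 140·(-320) = 39600.
∂h/∂x = [(+0.3)·80 − (+0.2)·(-320)] / 39600 = +0.002222
∂h/∂y = [(-65)·(+0.2) − 140·(+0.3)] / 39600 = -0.001389
h(584528, 4883848) = 311.4 + (+0.002222)·(105) + (-0.001389)·(-455) = 311.4 +0.233 +0.632 = 312.265 m.

312.3 m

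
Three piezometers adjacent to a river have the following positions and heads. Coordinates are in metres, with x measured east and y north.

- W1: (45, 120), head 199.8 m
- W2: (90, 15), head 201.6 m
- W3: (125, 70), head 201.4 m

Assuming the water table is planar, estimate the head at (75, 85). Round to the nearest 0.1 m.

Taking W1 as reference: W2−W1 = (45, -105, +1.8); W3−W1 = (80, -50, +1.6).
Determinant of the coordinate differences = 45·(-50) − 80·(-105) = 6150.
∂h/∂x = [(+1.8)·(-50) − (+1.6)·(-105)] / 6150 = +0.01268
∂h/∂y = [45·(+1.6) − 80·(+1.8)] / 6150 = -0.01171
h(75, 85) = 199.8 + (+0.01268)·(30) + (-0.01171)·(-35) = 199.8 +0.380 +0.410 = 200.590 m.

200.6 m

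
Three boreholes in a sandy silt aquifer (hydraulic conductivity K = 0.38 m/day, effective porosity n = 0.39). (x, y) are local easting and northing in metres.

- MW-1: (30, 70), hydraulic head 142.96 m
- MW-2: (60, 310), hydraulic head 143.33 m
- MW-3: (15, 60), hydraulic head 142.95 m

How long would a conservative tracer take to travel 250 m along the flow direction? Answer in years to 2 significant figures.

Differences from MW-1: to MW-2 (Δx, Δy, Δh) = (30, 240, +0.37); to MW-3 = (-15, -10, -0.01).
Determinant of the coordinate differences = 30·(-10) − (-15)·240 = 3300.
∂h/∂x = [(+0.37)·(-10) − (-0.01)·240] / 3300 = -0.0003939
∂h/∂y = [30·(-0.01) − (-15)·(+0.37)] / 3300 = +0.001591
|∇h| = √(-0.0003939² + 0.001591²) = 0.001639
Seepage velocity v = K·i/n = 0.38 × 0.001639 / 0.39 = 0.001597 m/day.
t = 250 / 0.001597 = 1.565e+05 days = 428 years.

430 years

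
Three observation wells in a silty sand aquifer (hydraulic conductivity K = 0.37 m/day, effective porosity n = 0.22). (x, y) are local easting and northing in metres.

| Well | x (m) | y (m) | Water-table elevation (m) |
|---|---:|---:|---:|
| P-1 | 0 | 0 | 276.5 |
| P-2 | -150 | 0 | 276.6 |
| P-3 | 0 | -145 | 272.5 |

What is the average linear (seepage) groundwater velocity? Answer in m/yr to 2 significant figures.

17 m/yr

∂h/∂x = (276.6 − 276.5) / (-150 − 0) = -0.0006667
∂h/∂y = (272.5 − 276.5) / (-145 − 0) = +0.02759
|∇h| = √(-0.0006667² + 0.02759²) = 0.0276
Seepage velocity v = K·i/n = 0.37 × 0.0276 / 0.22 = 0.04642 m/day = 16.95 m/yr.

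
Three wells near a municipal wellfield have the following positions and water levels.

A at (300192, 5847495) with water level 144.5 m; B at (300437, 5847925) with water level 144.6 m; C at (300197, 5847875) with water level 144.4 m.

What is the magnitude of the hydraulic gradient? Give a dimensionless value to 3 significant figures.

0.000932

With h = a·x + b·y + c and A as origin, the differences give:
  245·a + 430·b = +0.1
  5·a + 380·b = -0.1
Eliminate b (×380 and ×430, subtract): 90950·a = 81.00 → a = ∂h/∂x = +0.0008906
Back-substitute: b = ∂h/∂y = -0.0002749.
|∇h| = √(0.0008906² + -0.0002749²) = 0.0009321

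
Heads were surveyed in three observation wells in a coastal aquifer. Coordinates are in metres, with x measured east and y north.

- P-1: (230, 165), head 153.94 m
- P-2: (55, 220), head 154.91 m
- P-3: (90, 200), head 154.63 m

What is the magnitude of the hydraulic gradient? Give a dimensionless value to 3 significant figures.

0.00989

With h = a·x + b·y + c and P-1 as origin, the differences give:
  (-175)·a + 55·b = +0.97
  (-140)·a + 35·b = +0.69
Eliminate b (×35 and ×55, subtract): 1575·a = -4.000 → a = ∂h/∂x = -0.002540
Back-substitute: b = ∂h/∂y = +0.009556.
|∇h| = √(-0.002540² + 0.009556²) = 0.009888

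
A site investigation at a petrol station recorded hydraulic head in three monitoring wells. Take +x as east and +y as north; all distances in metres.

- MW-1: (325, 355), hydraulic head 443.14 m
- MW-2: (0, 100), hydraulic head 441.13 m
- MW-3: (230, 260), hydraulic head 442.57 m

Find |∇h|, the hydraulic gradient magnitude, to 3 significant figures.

Taking MW-1 as reference: MW-2−MW-1 = (-325, -255, -2.01); MW-3−MW-1 = (-95, -95, -0.57).
Solve a·Δx + b·Δy = Δh: det = (-325)·(-95) − (-95)·(-255) = 6650.
∂h/∂x = [(-2.01)·(-95) − (-0.57)·(-255)] / 6650 = +0.006857
∂h/∂y = [(-325)·(-0.57) − (-95)·(-2.01)] / 6650 = -0.0008571
|∇h| = √(0.006857² + -0.0008571²) = 0.00691

0.00691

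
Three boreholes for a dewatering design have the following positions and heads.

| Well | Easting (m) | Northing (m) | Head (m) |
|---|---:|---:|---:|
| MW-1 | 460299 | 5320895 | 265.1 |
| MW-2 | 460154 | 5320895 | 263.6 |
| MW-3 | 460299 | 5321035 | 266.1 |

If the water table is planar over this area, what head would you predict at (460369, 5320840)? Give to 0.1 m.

265.4 m

∂h/∂x = (263.6 − 265.1) / (460154 − 460299) = +0.01034
∂h/∂y = (266.1 − 265.1) / (5321035 − 5320895) = +0.007143
h(460369, 5320840) = 265.1 + (+0.01034)·(70) + (+0.007143)·(-55) = 265.1 +0.724 -0.393 = 265.431 m.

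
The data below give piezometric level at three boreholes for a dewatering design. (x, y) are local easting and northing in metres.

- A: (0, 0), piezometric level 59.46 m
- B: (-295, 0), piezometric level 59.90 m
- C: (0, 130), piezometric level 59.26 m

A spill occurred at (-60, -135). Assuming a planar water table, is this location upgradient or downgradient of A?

∂h/∂x = (59.90 − 59.46) / (-295 − 0) = -0.001492
∂h/∂y = (59.26 − 59.46) / (130 − 0) = -0.001538
Head at (-60, -135) = 59.46 + (-0.001492)·(-60) + (-0.001538)·(-135) = 59.76 m.
That is higher than the 59.46 m at A, so the point is upgradient.

upgradient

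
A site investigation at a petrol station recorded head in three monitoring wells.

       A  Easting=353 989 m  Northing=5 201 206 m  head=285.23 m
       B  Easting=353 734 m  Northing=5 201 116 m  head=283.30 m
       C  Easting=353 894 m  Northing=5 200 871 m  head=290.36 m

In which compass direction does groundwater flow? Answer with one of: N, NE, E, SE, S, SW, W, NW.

Differences from A: to B (Δx, Δy, Δh) = (-255, -90, -1.93); to C = (-95, -335, +5.13).
Solve a·Δx + b·Δy = Δh: det = (-255)·(-335) − (-95)·(-90) = 76875.
∂h/∂x = [(-1.93)·(-335) − (+5.13)·(-90)] / 76875 = +0.01442
∂h/∂y = [(-255)·(+5.13) − (-95)·(-1.93)] / 76875 = -0.01940
Flow = −∇h = (-0.01442 east, +0.01940 north), which points northwest.

NW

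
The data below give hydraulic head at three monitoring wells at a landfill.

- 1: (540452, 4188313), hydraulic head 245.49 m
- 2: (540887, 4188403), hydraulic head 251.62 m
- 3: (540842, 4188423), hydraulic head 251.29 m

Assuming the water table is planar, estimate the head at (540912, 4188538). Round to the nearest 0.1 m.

With h = a·x + b·y + c and 1 as origin, the differences give:
  435·a + 90·b = +6.13
  390·a + 110·b = +5.80
Eliminate b (×110 and ×90, subtract): 12750·a = 152.300 → a = ∂h/∂x = +0.01195
Back-substitute: b = ∂h/∂y = +0.01038.
h(540912, 4188538) = 245.49 + (+0.01195)·(460) + (+0.01038)·(225) = 245.49 +5.495 +2.335 = 253.319 m.

253.3 m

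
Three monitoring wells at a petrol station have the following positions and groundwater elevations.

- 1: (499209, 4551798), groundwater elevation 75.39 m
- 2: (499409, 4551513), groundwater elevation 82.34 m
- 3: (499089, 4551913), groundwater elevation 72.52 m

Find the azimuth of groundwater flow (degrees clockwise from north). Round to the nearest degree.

With h = a·x + b·y + c and 1 as origin, the differences give:
  200·a + (-285)·b = +6.95
  (-120)·a + 115·b = -2.87
Eliminate b (×115 and ×(-285), subtract): -11200·a = -18.700 → a = ∂h/∂x = +0.001670
Back-substitute: b = ∂h/∂y = -0.02321.
Flow direction (−∇h) has components (-0.001670 E, +0.02321 N).
Azimuth = atan2(E, N) = atan2(-0.001670, +0.02321) = 355.9° ≈ 356°.

356°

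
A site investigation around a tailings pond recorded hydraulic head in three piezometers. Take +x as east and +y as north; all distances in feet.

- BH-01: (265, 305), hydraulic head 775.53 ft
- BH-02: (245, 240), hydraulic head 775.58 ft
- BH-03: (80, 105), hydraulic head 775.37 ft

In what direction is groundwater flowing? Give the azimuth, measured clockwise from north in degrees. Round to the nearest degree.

Taking BH-01 as reference: BH-02−BH-01 = (-20, -65, +0.05); BH-03−BH-01 = (-185, -200, -0.16).
Solve a·Δx + b·Δy = Δh: det = (-20)·(-200) − (-185)·(-65) = -8025.
∂h/∂x = [(+0.05)·(-200) − (-0.16)·(-65)] / -8025 = +0.002542
∂h/∂y = [(-20)·(-0.16) − (-185)·(+0.05)] / -8025 = -0.001551
Flow direction (−∇h) has components (-0.002542 E, +0.001551 N).
Azimuth = atan2(E, N) = atan2(-0.002542, +0.001551) = 301.4° ≈ 301°.

301°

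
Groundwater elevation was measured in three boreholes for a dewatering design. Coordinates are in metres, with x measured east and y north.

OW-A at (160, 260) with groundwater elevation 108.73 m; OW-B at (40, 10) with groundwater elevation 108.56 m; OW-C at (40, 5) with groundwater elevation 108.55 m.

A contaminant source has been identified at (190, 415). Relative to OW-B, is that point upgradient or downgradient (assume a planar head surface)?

With h = a·x + b·y + c and OW-A as origin, the differences give:
  (-120)·a + (-250)·b = -0.17
  (-120)·a + (-255)·b = -0.18
Eliminate b (×(-255) and ×(-250), subtract): 600·a = -1.650 → a = ∂h/∂x = -0.002750
Back-substitute: b = ∂h/∂y = +0.002000.
Head at (190, 415) = 108.73 + (-0.002750)·(30) + (+0.002000)·(155) = 108.96 m.
That is higher than the 108.56 m at OW-B, so the point is upgradient.

upgradient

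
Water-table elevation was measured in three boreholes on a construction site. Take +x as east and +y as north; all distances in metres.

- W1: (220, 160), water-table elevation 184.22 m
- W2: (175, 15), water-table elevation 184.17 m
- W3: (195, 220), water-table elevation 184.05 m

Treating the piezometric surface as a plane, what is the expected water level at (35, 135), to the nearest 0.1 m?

With h = a·x + b·y + c and W1 as origin, the differences give:
  (-45)·a + (-145)·b = -0.05
  (-25)·a + 60·b = -0.17
Eliminate b (×60 and ×(-145), subtract): -6325·a = -27.650 → a = ∂h/∂x = +0.004372
Back-substitute: b = ∂h/∂y = -0.001012.
h(35, 135) = 184.22 + (+0.004372)·(-185) + (-0.001012)·(-25) = 184.22 -0.809 +0.025 = 183.437 m.

183.4 m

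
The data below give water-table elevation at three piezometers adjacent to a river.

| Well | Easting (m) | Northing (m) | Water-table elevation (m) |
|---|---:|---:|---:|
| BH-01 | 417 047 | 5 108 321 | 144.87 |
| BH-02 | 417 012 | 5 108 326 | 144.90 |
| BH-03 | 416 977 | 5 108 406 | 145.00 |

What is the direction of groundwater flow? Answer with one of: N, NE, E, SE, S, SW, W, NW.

With h = a·x + b·y + c and BH-01 as origin, the differences give:
  (-35)·a + 5·b = +0.03
  (-70)·a + 85·b = +0.13
Eliminate b (×85 and ×5, subtract): -2625·a = 1.900 → a = ∂h/∂x = -0.0007238
Back-substitute: b = ∂h/∂y = +0.0009333.
Flow = −∇h = (+0.0007238 east, -0.0009333 north), which points southeast.

SE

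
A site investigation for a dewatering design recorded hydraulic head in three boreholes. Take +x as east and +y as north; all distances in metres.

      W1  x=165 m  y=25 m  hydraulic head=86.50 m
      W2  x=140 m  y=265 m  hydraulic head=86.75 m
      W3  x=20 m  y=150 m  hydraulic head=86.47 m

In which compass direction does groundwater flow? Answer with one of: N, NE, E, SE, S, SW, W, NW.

Differences from W1: to W2 (Δx, Δy, Δh) = (-25, 240, +0.25); to W3 = (-145, 125, -0.03).
Solve a·Δx + b·Δy = Δh: det = (-25)·125 − (-145)·240 = 31675.
∂h/∂x = [(+0.25)·125 − (-0.03)·240] / 31675 = +0.001214
∂h/∂y = [(-25)·(-0.03) − (-145)·(+0.25)] / 31675 = +0.001168
Flow = −∇h = (-0.001214 east, -0.001168 north), which points southwest.

SW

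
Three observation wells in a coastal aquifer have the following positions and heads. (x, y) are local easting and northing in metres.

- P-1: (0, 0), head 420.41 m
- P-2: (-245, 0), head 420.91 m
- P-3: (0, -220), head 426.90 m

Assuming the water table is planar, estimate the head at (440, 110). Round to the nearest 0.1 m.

416.3 m

∂h/∂x = (420.91 − 420.41) / (-245 − 0) = -0.002041
∂h/∂y = (426.90 − 420.41) / (-220 − 0) = -0.02950
h(440, 110) = 420.41 + (-0.002041)·(440) + (-0.02950)·(110) = 420.41 -0.898 -3.245 = 416.267 m.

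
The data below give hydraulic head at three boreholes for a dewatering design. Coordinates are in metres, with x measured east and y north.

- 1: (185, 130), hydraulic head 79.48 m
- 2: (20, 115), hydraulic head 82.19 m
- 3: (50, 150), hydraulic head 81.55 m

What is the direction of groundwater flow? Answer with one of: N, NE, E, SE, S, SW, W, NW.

Taking 1 as reference: 2−1 = (-165, -15, +2.71); 3−1 = (-135, 20, +2.07).
Determinant of the coordinate differences = (-165)·20 − (-135)·(-15) = -5325.
∂h/∂x = [(+2.71)·20 − (+2.07)·(-15)] / -5325 = -0.01601
∂h/∂y = [(-165)·(+2.07) − (-135)·(+2.71)] / -5325 = -0.004563
Flow = −∇h = (+0.01601 east, +0.004563 north), which points east.

E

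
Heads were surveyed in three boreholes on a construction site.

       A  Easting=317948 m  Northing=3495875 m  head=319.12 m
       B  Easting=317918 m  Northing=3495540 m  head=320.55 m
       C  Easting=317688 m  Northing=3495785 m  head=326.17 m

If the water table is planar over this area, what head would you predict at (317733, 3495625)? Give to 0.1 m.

With h = a·x + b·y + c and A as origin, the differences give:
  (-30)·a + (-335)·b = +1.43
  (-260)·a + (-90)·b = +7.05
Eliminate b (×(-90) and ×(-335), subtract): -84400·a = 2233.050 → a = ∂h/∂x = -0.02646
Back-substitute: b = ∂h/∂y = -0.001899.
h(317733, 3495625) = 319.12 + (-0.02646)·(-215) + (-0.001899)·(-250) = 319.12 +5.688 +0.475 = 325.283 m.

325.3 m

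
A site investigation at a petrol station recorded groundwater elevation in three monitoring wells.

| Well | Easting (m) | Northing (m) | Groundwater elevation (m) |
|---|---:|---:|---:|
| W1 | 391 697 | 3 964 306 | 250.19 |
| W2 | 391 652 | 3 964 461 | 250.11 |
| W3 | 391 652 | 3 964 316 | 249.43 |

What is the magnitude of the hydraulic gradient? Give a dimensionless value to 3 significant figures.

0.0185

Differences from W1: to W2 (Δx, Δy, Δh) = (-45, 155, -0.08); to W3 = (-45, 10, -0.76).
Determinant of the coordinate differences = (-45)·10 − (-45)·155 = 6525.
∂h/∂x = [(-0.08)·10 − (-0.76)·155] / 6525 = +0.01793
∂h/∂y = [(-45)·(-0.76) − (-45)·(-0.08)] / 6525 = +0.004690
|∇h| = √(0.01793² + 0.004690²) = 0.01853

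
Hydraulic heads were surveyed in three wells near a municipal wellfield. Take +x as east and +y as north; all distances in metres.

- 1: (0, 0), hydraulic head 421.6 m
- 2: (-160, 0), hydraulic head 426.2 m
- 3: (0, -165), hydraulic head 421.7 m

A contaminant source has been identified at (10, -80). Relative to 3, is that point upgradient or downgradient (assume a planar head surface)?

downgradient

∂h/∂x = (426.2 − 421.6) / (-160 − 0) = -0.02875
∂h/∂y = (421.7 − 421.6) / (-165 − 0) = -0.0006061
Head at (10, -80) = 421.6 + (-0.02875)·(10) + (-0.0006061)·(-80) = 421.36 m.
That is lower than the 421.7 m at 3, so the point is downgradient.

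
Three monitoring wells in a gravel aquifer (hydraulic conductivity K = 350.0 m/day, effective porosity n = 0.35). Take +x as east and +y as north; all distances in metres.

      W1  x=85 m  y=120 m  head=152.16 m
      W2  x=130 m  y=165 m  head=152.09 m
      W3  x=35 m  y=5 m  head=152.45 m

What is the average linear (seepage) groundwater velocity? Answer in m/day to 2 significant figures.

3.7 m/day

With h = a·x + b·y + c and W1 as origin, the differences give:
  45·a + 45·b = -0.07
  (-50)·a + (-115)·b = +0.29
Eliminate b (×(-115) and ×45, subtract): -2925·a = -5.000 → a = ∂h/∂x = +0.001709
Back-substitute: b = ∂h/∂y = -0.003265.
|∇h| = √(0.001709² + -0.003265²) = 0.003685
Seepage velocity v = K·i/n = 350.0 × 0.003685 / 0.35 = 3.685 m/day.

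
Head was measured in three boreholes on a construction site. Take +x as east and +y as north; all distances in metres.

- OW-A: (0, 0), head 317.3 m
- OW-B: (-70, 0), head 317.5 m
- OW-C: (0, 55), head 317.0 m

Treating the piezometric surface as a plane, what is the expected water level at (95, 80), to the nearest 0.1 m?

∂h/∂x = (317.5 − 317.3) / (-70 − 0) = -0.002857
∂h/∂y = (317.0 − 317.3) / (55 − 0) = -0.005455
h(95, 80) = 317.3 + (-0.002857)·(95) + (-0.005455)·(80) = 317.3 -0.271 -0.436 = 316.592 m.

316.6 m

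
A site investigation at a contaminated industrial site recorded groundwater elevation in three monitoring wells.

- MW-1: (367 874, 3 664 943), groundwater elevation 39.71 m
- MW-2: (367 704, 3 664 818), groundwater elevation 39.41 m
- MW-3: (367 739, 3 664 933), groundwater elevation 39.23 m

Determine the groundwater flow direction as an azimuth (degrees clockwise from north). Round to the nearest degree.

306°

Differences from MW-1: to MW-2 (Δx, Δy, Δh) = (-170, -125, -0.30); to MW-3 = (-135, -10, -0.48).
Solve a·Δx + b·Δy = Δh: det = (-170)·(-10) − (-135)·(-125) = -15175.
∂h/∂x = [(-0.30)·(-10) − (-0.48)·(-125)] / -15175 = +0.003756
∂h/∂y = [(-170)·(-0.48) − (-135)·(-0.30)] / -15175 = -0.002708
Flow direction (−∇h) has components (-0.003756 E, +0.002708 N).
Azimuth = atan2(E, N) = atan2(-0.003756, +0.002708) = 305.8° ≈ 306°.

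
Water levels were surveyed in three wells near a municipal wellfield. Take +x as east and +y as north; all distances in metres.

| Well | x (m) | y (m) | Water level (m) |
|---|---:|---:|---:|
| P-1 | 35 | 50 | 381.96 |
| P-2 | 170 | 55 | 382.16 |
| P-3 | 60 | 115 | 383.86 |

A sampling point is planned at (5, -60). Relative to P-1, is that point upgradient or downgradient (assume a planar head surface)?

Taking P-1 as reference: P-2−P-1 = (135, 5, +0.20); P-3−P-1 = (25, 65, +1.90).
Determinant of the coordinate differences = 135·65 − 25·5 = 8650.
∂h/∂x = [(+0.20)·65 − (+1.90)·5] / 8650 = +0.0004046
∂h/∂y = [135·(+1.90) − 25·(+0.20)] / 8650 = +0.02908
Head at (5, -60) = 381.96 + (+0.0004046)·(-30) + (+0.02908)·(-110) = 378.75 m.
That is lower than the 381.96 m at P-1, so the point is downgradient.

downgradient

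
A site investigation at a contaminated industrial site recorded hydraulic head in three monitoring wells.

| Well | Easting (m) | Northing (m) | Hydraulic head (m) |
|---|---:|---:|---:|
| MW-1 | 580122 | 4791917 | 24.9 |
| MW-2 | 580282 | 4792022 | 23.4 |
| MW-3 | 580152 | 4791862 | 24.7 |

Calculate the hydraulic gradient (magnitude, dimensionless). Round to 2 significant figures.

0.0087

Differences from MW-1: to MW-2 (Δx, Δy, Δh) = (160, 105, -1.5); to MW-3 = (30, -55, -0.2).
Determinant of the coordinate differences = 160·(-55) − 30·105 = -11950.
∂h/∂x = [(-1.5)·(-55) − (-0.2)·105] / -11950 = -0.008661
∂h/∂y = [160·(-0.2) − 30·(-1.5)] / -11950 = -0.001088
|∇h| = √(-0.008661² + -0.001088²) = 0.008729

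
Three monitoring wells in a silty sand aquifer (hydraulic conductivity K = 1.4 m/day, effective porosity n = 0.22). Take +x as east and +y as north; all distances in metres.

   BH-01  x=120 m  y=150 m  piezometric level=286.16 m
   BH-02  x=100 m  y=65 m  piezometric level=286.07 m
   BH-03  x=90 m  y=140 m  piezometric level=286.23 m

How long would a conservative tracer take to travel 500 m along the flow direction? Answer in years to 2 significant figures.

63 years

Differences from BH-01: to BH-02 (Δx, Δy, Δh) = (-20, -85, -0.09); to BH-03 = (-30, -10, +0.07).
Determinant of the coordinate differences = (-20)·(-10) − (-30)·(-85) = -2350.
∂h/∂x = [(-0.09)·(-10) − (+0.07)·(-85)] / -2350 = -0.002915
∂h/∂y = [(-20)·(+0.07) − (-30)·(-0.09)] / -2350 = +0.001745
|∇h| = √(-0.002915² + 0.001745²) = 0.003397
Seepage velocity v = K·i/n = 1.4 × 0.003397 / 0.22 = 0.02162 m/day.
t = 500 / 0.02162 = 2.313e+04 days = 63.3 years.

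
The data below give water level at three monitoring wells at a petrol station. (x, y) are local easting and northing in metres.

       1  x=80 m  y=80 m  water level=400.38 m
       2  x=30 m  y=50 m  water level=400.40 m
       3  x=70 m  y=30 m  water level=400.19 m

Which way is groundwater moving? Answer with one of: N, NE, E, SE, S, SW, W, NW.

With h = a·x + b·y + c and 1 as origin, the differences give:
  (-50)·a + (-30)·b = +0.02
  (-10)·a + (-50)·b = -0.19
Eliminate b (×(-50) and ×(-30), subtract): 2200·a = -6.700 → a = ∂h/∂x = -0.003045
Back-substitute: b = ∂h/∂y = +0.004409.
Flow = −∇h = (+0.003045 east, -0.004409 north), which points southeast.

SE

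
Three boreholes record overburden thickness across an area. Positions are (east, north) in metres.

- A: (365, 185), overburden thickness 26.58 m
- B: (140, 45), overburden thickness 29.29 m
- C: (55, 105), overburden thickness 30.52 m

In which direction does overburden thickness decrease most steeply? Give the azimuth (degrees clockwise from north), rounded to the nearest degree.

Three-point gradient (reference A): Δ to B = (-225, -140, +2.71), Δ to C = (-310, -80, +3.94).
∂d/∂x = -0.01318, ∂d/∂y = +0.001827 (det = -25400).
Steepest decrease is along −∇f: components (+0.01318 E, -0.001827 N).
Azimuth = atan2(+0.01318, -0.001827) = 97.9° ≈ 098°.

098°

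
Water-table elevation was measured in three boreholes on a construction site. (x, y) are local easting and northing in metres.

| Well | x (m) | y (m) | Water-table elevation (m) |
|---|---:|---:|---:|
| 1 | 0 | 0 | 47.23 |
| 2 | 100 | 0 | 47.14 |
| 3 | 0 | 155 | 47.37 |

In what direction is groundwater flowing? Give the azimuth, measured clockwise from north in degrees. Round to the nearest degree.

135°

∂h/∂x = (47.14 − 47.23) / (100 − 0) = -0.0009000
∂h/∂y = (47.37 − 47.23) / (155 − 0) = +0.0009032
Flow direction (−∇h) has components (+0.0009000 E, -0.0009032 N).
Azimuth = atan2(E, N) = atan2(+0.0009000, -0.0009032) = 135.1° ≈ 135°.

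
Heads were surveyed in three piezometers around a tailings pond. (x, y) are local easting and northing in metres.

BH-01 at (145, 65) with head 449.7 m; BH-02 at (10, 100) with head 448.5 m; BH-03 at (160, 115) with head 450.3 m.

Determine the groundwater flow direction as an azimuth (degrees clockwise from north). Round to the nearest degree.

232°

Taking BH-01 as reference: BH-02−BH-01 = (-135, 35, -1.2); BH-03−BH-01 = (15, 50, +0.6).
Solve a·Δx + b·Δy = Δh: det = (-135)·50 − 15·35 = -7275.
∂h/∂x = [(-1.2)·50 − (+0.6)·35] / -7275 = +0.01113
∂h/∂y = [(-135)·(+0.6) − 15·(-1.2)] / -7275 = +0.008660
Flow direction (−∇h) has components (-0.01113 E, -0.008660 N).
Azimuth = atan2(E, N) = atan2(-0.01113, -0.008660) = 232.1° ≈ 232°.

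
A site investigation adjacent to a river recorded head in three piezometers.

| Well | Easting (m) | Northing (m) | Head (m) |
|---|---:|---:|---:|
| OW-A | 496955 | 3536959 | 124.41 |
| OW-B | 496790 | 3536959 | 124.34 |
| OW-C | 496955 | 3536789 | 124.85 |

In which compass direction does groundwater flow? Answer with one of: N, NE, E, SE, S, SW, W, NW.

∂h/∂x = (124.34 − 124.41) / (496790 − 496955) = +0.0004242
∂h/∂y = (124.85 − 124.41) / (3536789 − 3536959) = -0.002588
Flow = −∇h = (-0.0004242 east, +0.002588 north), which points north.

N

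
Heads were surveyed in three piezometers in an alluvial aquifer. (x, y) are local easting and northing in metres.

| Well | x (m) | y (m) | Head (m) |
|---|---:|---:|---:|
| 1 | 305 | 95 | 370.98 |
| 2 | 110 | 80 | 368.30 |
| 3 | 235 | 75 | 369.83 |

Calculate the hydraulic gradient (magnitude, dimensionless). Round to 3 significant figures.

0.0181

Taking 1 as reference: 2−1 = (-195, -15, -2.68); 3−1 = (-70, -20, -1.15).
Determinant of the coordinate differences = (-195)·(-20) − (-70)·(-15) = 2850.
∂h/∂x = [(-2.68)·(-20) − (-1.15)·(-15)] / 2850 = +0.01275
∂h/∂y = [(-195)·(-1.15) − (-70)·(-2.68)] / 2850 = +0.01286
|∇h| = √(0.01275² + 0.01286²) = 0.01811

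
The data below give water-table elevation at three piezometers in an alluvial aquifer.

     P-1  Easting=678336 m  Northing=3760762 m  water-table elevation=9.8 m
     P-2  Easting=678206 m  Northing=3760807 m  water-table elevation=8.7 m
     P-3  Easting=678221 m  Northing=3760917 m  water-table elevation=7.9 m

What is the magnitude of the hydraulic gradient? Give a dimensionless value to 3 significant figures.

Differences from P-1: to P-2 (Δx, Δy, Δh) = (-130, 45, -1.1); to P-3 = (-115, 155, -1.9).
Solve a·Δx + b·Δy = Δh: det = (-130)·155 − (-115)·45 = -14975.
∂h/∂x = [(-1.1)·155 − (-1.9)·45] / -14975 = +0.005676
∂h/∂y = [(-130)·(-1.9) − (-115)·(-1.1)] / -14975 = -0.008047
|∇h| = √(0.005676² + -0.008047²) = 0.009847

0.00985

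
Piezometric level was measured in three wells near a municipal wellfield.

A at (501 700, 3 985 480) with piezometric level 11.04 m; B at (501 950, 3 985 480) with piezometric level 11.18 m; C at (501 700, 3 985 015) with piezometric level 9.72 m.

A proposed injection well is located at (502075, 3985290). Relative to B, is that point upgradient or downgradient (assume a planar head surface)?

∂h/∂x = (11.18 − 11.04) / (501950 − 501700) = +0.0005600
∂h/∂y = (9.72 − 11.04) / (3985015 − 3985480) = +0.002839
Head at (502075, 3985290) = 11.04 + (+0.0005600)·(375) + (+0.002839)·(-190) = 10.71 m.
That is lower than the 11.18 m at B, so the point is downgradient.

downgradient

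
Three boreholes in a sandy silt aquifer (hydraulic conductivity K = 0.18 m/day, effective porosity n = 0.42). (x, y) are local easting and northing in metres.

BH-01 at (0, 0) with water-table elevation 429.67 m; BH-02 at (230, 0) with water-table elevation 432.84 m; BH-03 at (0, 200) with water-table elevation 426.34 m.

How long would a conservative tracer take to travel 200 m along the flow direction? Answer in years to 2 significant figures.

59 years

∂h/∂x = (432.84 − 429.67) / (230 − 0) = +0.01378
∂h/∂y = (426.34 − 429.67) / (200 − 0) = -0.01665
|∇h| = √(0.01378² + -0.01665²) = 0.02161
Seepage velocity v = K·i/n = 0.18 × 0.02161 / 0.42 = 0.009261 m/day.
t = 200 / 0.009261 = 2.16e+04 days = 59.1 years.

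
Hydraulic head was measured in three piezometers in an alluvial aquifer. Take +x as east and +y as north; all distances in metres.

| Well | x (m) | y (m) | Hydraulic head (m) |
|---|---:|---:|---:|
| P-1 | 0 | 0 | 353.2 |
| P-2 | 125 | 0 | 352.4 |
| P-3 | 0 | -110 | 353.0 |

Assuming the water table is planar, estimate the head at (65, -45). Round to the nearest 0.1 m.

∂h/∂x = (352.4 − 353.2) / (125 − 0) = -0.006400
∂h/∂y = (353.0 − 353.2) / (-110 − 0) = +0.001818
h(65, -45) = 353.2 + (-0.006400)·(65) + (+0.001818)·(-45) = 353.2 -0.416 -0.082 = 352.702 m.

352.7 m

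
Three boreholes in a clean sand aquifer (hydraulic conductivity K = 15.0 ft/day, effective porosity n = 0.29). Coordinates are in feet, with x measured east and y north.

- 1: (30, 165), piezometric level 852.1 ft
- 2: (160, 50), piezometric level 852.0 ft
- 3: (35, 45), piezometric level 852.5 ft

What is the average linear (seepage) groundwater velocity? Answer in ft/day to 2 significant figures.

0.27 ft/day

Three-point gradient (reference 1): Δ to 2 = (130, -115, -0.1), Δ to 3 = (5, -120, +0.4).
∂h/∂x = -0.003860, ∂h/∂y = -0.003494 (det = -15025).
|∇h| = √(-0.003860² + -0.003494²) = 0.005206
Seepage velocity v = K·i/n = 15.0 × 0.005206 / 0.29 = 0.2693 ft/day.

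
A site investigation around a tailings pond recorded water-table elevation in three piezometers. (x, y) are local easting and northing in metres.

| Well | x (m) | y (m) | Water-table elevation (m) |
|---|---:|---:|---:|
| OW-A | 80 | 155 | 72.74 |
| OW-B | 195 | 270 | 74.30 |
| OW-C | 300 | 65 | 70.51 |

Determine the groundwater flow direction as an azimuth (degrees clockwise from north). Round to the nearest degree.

169°

Differences from OW-A: to OW-B (Δx, Δy, Δh) = (115, 115, +1.56); to OW-C = (220, -90, -2.23).
Determinant of the coordinate differences = 115·(-90) − 220·115 = -35650.
∂h/∂x = [(+1.56)·(-90) − (-2.23)·115] / -35650 = -0.003255
∂h/∂y = [115·(-2.23) − 220·(+1.56)] / -35650 = +0.01682
Flow direction (−∇h) has components (+0.003255 E, -0.01682 N).
Azimuth = atan2(E, N) = atan2(+0.003255, -0.01682) = 169.0° ≈ 169°.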